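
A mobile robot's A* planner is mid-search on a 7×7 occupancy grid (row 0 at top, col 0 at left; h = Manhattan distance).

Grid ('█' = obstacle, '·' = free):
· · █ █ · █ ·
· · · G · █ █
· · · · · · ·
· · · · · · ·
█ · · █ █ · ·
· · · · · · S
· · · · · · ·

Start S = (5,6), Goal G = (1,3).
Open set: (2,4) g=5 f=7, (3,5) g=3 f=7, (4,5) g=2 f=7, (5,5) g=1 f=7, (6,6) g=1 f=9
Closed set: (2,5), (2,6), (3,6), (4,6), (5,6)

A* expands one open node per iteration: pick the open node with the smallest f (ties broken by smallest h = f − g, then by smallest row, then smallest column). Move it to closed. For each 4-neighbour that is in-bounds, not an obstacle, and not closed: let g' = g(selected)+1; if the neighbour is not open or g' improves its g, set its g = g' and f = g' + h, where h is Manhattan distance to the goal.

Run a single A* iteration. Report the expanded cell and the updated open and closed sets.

step 1: expand (2,4) (f=7, h=2) → closed; open now [(1,4) g=6 f=7, (2,3) g=6 f=7, (3,4) g=6 f=9, (3,5) g=3 f=7, (4,5) g=2 f=7, (5,5) g=1 f=7, (6,6) g=1 f=9]

expanded=(2,4); open=[(1,4) g=6 f=7, (2,3) g=6 f=7, (3,4) g=6 f=9, (3,5) g=3 f=7, (4,5) g=2 f=7, (5,5) g=1 f=7, (6,6) g=1 f=9]; closed=[(2,4), (2,5), (2,6), (3,6), (4,6), (5,6)]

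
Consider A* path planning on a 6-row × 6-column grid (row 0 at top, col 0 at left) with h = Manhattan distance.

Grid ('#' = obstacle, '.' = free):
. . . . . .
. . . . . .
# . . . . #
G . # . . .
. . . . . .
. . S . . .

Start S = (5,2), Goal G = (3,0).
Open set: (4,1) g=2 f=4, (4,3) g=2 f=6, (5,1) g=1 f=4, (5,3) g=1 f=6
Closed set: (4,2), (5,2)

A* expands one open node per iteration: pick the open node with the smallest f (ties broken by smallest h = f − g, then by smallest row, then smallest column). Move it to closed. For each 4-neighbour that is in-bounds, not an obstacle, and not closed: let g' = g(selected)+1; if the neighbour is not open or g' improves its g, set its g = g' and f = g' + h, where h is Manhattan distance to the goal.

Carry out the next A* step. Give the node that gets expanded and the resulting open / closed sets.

step 1: expand (4,1) (f=4, h=2) → closed; open now [(3,1) g=3 f=4, (4,0) g=3 f=4, (4,3) g=2 f=6, (5,1) g=1 f=4, (5,3) g=1 f=6]

expanded=(4,1); open=[(3,1) g=3 f=4, (4,0) g=3 f=4, (4,3) g=2 f=6, (5,1) g=1 f=4, (5,3) g=1 f=6]; closed=[(4,1), (4,2), (5,2)]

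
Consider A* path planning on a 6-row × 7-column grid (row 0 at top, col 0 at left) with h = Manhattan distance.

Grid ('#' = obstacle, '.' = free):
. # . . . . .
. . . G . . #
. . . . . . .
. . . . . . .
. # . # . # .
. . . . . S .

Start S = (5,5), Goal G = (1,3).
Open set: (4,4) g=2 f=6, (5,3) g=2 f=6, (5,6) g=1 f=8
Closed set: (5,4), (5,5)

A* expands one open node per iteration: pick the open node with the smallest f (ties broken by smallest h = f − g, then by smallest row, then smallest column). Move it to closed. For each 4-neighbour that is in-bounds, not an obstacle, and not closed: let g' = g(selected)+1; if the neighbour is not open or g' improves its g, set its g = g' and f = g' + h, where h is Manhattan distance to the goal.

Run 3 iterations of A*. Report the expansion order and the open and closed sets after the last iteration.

step 1: expand (4,4) (f=6, h=4) → closed; open now [(3,4) g=3 f=6, (5,3) g=2 f=6, (5,6) g=1 f=8]
step 2: expand (3,4) (f=6, h=3) → closed; open now [(2,4) g=4 f=6, (3,3) g=4 f=6, (3,5) g=4 f=8, (5,3) g=2 f=6, (5,6) g=1 f=8]
step 3: expand (2,4) (f=6, h=2) → closed; open now [(1,4) g=5 f=6, (2,3) g=5 f=6, (2,5) g=5 f=8, (3,3) g=4 f=6, (3,5) g=4 f=8, (5,3) g=2 f=6, (5,6) g=1 f=8]

order=[(4,4) → (3,4) → (2,4)]; open=[(1,4) g=5 f=6, (2,3) g=5 f=6, (2,5) g=5 f=8, (3,3) g=4 f=6, (3,5) g=4 f=8, (5,3) g=2 f=6, (5,6) g=1 f=8]; closed=[(2,4), (3,4), (4,4), (5,4), (5,5)]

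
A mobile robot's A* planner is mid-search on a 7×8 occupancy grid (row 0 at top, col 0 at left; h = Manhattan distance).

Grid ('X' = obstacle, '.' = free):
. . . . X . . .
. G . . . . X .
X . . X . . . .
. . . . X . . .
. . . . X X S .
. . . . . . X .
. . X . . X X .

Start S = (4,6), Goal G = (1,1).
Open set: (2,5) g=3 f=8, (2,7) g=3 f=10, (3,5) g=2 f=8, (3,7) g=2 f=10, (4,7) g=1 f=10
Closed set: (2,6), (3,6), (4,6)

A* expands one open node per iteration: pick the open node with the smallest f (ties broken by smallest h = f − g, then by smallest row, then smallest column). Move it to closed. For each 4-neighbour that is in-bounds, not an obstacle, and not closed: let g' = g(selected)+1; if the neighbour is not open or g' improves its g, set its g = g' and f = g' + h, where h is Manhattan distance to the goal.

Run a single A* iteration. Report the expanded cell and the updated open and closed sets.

expanded=(2,5); open=[(1,5) g=4 f=8, (2,4) g=4 f=8, (2,7) g=3 f=10, (3,5) g=2 f=8, (3,7) g=2 f=10, (4,7) g=1 f=10]; closed=[(2,5), (2,6), (3,6), (4,6)]

step 1: expand (2,5) (f=8, h=5) → closed; open now [(1,5) g=4 f=8, (2,4) g=4 f=8, (2,7) g=3 f=10, (3,5) g=2 f=8, (3,7) g=2 f=10, (4,7) g=1 f=10]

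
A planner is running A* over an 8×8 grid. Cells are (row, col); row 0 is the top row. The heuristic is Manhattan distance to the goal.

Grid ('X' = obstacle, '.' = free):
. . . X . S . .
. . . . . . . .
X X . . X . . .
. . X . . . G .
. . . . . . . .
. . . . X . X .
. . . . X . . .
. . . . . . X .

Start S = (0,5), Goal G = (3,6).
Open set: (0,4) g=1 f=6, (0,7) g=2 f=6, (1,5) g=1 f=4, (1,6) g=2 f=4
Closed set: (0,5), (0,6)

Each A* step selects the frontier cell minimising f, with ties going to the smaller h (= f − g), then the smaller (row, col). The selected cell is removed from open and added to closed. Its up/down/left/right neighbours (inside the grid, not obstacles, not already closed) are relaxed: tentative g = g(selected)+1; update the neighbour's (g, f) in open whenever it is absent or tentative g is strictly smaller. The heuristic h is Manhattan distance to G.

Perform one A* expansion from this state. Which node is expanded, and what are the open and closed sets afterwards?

expanded=(1,6); open=[(0,4) g=1 f=6, (0,7) g=2 f=6, (1,5) g=1 f=4, (1,7) g=3 f=6, (2,6) g=3 f=4]; closed=[(0,5), (0,6), (1,6)]

step 1: expand (1,6) (f=4, h=2) → closed; open now [(0,4) g=1 f=6, (0,7) g=2 f=6, (1,5) g=1 f=4, (1,7) g=3 f=6, (2,6) g=3 f=4]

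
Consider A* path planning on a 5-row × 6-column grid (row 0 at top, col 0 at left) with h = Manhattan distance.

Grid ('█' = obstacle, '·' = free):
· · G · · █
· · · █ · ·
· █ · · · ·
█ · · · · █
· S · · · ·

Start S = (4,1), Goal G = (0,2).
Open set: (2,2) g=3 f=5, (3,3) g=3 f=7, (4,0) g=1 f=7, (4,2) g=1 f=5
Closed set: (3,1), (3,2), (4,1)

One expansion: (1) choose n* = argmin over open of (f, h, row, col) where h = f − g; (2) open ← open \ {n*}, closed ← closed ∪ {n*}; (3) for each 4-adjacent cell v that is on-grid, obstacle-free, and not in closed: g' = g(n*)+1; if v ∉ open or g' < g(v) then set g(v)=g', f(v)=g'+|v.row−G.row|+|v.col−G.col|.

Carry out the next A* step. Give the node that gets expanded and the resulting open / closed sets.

step 1: expand (2,2) (f=5, h=2) → closed; open now [(1,2) g=4 f=5, (2,3) g=4 f=7, (3,3) g=3 f=7, (4,0) g=1 f=7, (4,2) g=1 f=5]

expanded=(2,2); open=[(1,2) g=4 f=5, (2,3) g=4 f=7, (3,3) g=3 f=7, (4,0) g=1 f=7, (4,2) g=1 f=5]; closed=[(2,2), (3,1), (3,2), (4,1)]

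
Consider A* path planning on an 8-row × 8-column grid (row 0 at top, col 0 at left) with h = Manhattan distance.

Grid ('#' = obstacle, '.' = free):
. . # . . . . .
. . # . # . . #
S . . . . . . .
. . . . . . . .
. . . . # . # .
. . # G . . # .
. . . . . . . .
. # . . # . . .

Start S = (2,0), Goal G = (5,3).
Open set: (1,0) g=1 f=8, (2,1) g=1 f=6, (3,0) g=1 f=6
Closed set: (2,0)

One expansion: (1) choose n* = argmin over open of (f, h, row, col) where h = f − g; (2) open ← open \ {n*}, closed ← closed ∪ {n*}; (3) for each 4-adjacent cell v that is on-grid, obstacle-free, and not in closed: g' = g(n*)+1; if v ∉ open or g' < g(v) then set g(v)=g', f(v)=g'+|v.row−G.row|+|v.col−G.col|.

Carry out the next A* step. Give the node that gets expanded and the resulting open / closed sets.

expanded=(2,1); open=[(1,0) g=1 f=8, (1,1) g=2 f=8, (2,2) g=2 f=6, (3,0) g=1 f=6, (3,1) g=2 f=6]; closed=[(2,0), (2,1)]

step 1: expand (2,1) (f=6, h=5) → closed; open now [(1,0) g=1 f=8, (1,1) g=2 f=8, (2,2) g=2 f=6, (3,0) g=1 f=6, (3,1) g=2 f=6]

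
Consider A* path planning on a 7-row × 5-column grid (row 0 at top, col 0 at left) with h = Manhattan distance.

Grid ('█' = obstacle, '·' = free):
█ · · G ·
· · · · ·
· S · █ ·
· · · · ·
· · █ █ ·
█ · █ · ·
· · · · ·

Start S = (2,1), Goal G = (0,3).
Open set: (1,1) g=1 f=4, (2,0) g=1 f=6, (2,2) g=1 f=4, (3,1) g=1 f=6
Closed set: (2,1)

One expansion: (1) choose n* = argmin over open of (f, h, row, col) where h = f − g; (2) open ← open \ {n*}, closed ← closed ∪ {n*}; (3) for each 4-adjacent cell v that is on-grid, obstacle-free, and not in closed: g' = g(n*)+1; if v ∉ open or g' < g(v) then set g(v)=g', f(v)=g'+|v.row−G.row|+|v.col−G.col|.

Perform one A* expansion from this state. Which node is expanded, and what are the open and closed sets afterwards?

step 1: expand (1,1) (f=4, h=3) → closed; open now [(0,1) g=2 f=4, (1,0) g=2 f=6, (1,2) g=2 f=4, (2,0) g=1 f=6, (2,2) g=1 f=4, (3,1) g=1 f=6]

expanded=(1,1); open=[(0,1) g=2 f=4, (1,0) g=2 f=6, (1,2) g=2 f=4, (2,0) g=1 f=6, (2,2) g=1 f=4, (3,1) g=1 f=6]; closed=[(1,1), (2,1)]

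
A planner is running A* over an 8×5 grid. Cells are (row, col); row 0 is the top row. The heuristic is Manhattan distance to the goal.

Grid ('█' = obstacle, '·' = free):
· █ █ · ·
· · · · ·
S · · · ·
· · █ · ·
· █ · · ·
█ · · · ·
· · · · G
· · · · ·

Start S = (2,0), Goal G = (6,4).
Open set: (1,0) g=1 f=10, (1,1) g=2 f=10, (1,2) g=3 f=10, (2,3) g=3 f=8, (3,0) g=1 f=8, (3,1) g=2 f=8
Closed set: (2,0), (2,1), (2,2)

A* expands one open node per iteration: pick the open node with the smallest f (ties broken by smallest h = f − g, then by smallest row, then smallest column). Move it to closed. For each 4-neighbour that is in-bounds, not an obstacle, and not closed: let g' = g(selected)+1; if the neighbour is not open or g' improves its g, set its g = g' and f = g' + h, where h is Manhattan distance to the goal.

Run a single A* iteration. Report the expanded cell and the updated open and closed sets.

step 1: expand (2,3) (f=8, h=5) → closed; open now [(1,0) g=1 f=10, (1,1) g=2 f=10, (1,2) g=3 f=10, (1,3) g=4 f=10, (2,4) g=4 f=8, (3,0) g=1 f=8, (3,1) g=2 f=8, (3,3) g=4 f=8]

expanded=(2,3); open=[(1,0) g=1 f=10, (1,1) g=2 f=10, (1,2) g=3 f=10, (1,3) g=4 f=10, (2,4) g=4 f=8, (3,0) g=1 f=8, (3,1) g=2 f=8, (3,3) g=4 f=8]; closed=[(2,0), (2,1), (2,2), (2,3)]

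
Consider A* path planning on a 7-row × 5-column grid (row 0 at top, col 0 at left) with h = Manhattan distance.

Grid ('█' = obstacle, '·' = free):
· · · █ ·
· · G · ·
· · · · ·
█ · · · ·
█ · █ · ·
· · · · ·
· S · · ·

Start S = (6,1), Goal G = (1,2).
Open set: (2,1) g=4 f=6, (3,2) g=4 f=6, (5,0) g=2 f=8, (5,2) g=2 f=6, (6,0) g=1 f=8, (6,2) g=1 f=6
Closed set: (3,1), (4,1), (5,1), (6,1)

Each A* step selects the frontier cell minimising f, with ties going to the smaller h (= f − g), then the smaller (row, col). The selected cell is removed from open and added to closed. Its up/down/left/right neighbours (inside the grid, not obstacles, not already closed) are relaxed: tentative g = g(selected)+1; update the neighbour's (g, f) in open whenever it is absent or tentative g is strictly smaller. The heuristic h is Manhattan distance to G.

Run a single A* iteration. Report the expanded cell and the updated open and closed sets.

expanded=(2,1); open=[(1,1) g=5 f=6, (2,0) g=5 f=8, (2,2) g=5 f=6, (3,2) g=4 f=6, (5,0) g=2 f=8, (5,2) g=2 f=6, (6,0) g=1 f=8, (6,2) g=1 f=6]; closed=[(2,1), (3,1), (4,1), (5,1), (6,1)]

step 1: expand (2,1) (f=6, h=2) → closed; open now [(1,1) g=5 f=6, (2,0) g=5 f=8, (2,2) g=5 f=6, (3,2) g=4 f=6, (5,0) g=2 f=8, (5,2) g=2 f=6, (6,0) g=1 f=8, (6,2) g=1 f=6]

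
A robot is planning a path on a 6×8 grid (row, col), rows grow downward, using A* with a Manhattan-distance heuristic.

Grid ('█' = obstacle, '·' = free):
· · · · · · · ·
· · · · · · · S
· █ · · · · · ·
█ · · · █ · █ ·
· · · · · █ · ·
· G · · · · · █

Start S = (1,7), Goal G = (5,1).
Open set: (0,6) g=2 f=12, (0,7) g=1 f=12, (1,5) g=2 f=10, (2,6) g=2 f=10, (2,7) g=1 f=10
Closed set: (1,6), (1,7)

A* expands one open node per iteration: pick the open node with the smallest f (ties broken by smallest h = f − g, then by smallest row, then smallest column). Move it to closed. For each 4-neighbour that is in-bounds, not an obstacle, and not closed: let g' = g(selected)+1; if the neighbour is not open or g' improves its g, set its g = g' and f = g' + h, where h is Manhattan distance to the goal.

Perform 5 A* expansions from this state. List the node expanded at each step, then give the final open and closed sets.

step 1: expand (1,5) (f=10, h=8) → closed; open now [(0,5) g=3 f=12, (0,6) g=2 f=12, (0,7) g=1 f=12, (1,4) g=3 f=10, (2,5) g=3 f=10, (2,6) g=2 f=10, (2,7) g=1 f=10]
step 2: expand (1,4) (f=10, h=7) → closed; open now [(0,4) g=4 f=12, (0,5) g=3 f=12, (0,6) g=2 f=12, (0,7) g=1 f=12, (1,3) g=4 f=10, (2,4) g=4 f=10, (2,5) g=3 f=10, (2,6) g=2 f=10, (2,7) g=1 f=10]
step 3: expand (1,3) (f=10, h=6) → closed; open now [(0,3) g=5 f=12, (0,4) g=4 f=12, (0,5) g=3 f=12, (0,6) g=2 f=12, (0,7) g=1 f=12, (1,2) g=5 f=10, (2,3) g=5 f=10, (2,4) g=4 f=10, (2,5) g=3 f=10, (2,6) g=2 f=10, (2,7) g=1 f=10]
step 4: expand (1,2) (f=10, h=5) → closed; open now [(0,2) g=6 f=12, (0,3) g=5 f=12, (0,4) g=4 f=12, (0,5) g=3 f=12, (0,6) g=2 f=12, (0,7) g=1 f=12, (1,1) g=6 f=10, (2,2) g=6 f=10, (2,3) g=5 f=10, (2,4) g=4 f=10, (2,5) g=3 f=10, (2,6) g=2 f=10, (2,7) g=1 f=10]
step 5: expand (1,1) (f=10, h=4) → closed; open now [(0,1) g=7 f=12, (0,2) g=6 f=12, (0,3) g=5 f=12, (0,4) g=4 f=12, (0,5) g=3 f=12, (0,6) g=2 f=12, (0,7) g=1 f=12, (1,0) g=7 f=12, (2,2) g=6 f=10, (2,3) g=5 f=10, (2,4) g=4 f=10, (2,5) g=3 f=10, (2,6) g=2 f=10, (2,7) g=1 f=10]

order=[(1,5) → (1,4) → (1,3) → (1,2) → (1,1)]; open=[(0,1) g=7 f=12, (0,2) g=6 f=12, (0,3) g=5 f=12, (0,4) g=4 f=12, (0,5) g=3 f=12, (0,6) g=2 f=12, (0,7) g=1 f=12, (1,0) g=7 f=12, (2,2) g=6 f=10, (2,3) g=5 f=10, (2,4) g=4 f=10, (2,5) g=3 f=10, (2,6) g=2 f=10, (2,7) g=1 f=10]; closed=[(1,1), (1,2), (1,3), (1,4), (1,5), (1,6), (1,7)]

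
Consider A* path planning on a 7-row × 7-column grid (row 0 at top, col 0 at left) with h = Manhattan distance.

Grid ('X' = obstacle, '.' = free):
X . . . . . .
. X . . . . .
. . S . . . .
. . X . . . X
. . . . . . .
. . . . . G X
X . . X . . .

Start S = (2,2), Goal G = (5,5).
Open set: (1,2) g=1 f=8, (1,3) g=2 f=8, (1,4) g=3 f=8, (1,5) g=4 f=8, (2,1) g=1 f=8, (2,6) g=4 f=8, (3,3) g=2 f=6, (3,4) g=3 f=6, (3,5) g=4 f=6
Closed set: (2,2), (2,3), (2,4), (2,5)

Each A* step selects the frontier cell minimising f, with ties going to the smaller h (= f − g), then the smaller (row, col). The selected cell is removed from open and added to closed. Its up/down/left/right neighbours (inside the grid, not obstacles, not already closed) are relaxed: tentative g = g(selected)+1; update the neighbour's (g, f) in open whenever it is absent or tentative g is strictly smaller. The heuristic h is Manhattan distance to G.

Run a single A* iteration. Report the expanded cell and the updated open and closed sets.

step 1: expand (3,5) (f=6, h=2) → closed; open now [(1,2) g=1 f=8, (1,3) g=2 f=8, (1,4) g=3 f=8, (1,5) g=4 f=8, (2,1) g=1 f=8, (2,6) g=4 f=8, (3,3) g=2 f=6, (3,4) g=3 f=6, (4,5) g=5 f=6]

expanded=(3,5); open=[(1,2) g=1 f=8, (1,3) g=2 f=8, (1,4) g=3 f=8, (1,5) g=4 f=8, (2,1) g=1 f=8, (2,6) g=4 f=8, (3,3) g=2 f=6, (3,4) g=3 f=6, (4,5) g=5 f=6]; closed=[(2,2), (2,3), (2,4), (2,5), (3,5)]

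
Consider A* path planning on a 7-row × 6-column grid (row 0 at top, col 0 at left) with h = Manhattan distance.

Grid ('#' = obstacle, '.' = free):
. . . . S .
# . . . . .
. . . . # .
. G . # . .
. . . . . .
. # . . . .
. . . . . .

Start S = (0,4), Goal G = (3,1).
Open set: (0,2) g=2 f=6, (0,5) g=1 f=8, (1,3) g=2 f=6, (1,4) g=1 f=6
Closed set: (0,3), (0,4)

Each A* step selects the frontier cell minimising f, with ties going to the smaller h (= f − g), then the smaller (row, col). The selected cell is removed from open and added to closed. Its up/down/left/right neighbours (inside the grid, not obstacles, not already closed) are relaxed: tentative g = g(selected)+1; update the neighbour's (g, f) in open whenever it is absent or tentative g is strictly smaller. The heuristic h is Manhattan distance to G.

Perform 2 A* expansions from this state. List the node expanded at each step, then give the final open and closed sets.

order=[(0,2) → (0,1)]; open=[(0,0) g=4 f=8, (0,5) g=1 f=8, (1,1) g=4 f=6, (1,2) g=3 f=6, (1,3) g=2 f=6, (1,4) g=1 f=6]; closed=[(0,1), (0,2), (0,3), (0,4)]

step 1: expand (0,2) (f=6, h=4) → closed; open now [(0,1) g=3 f=6, (0,5) g=1 f=8, (1,2) g=3 f=6, (1,3) g=2 f=6, (1,4) g=1 f=6]
step 2: expand (0,1) (f=6, h=3) → closed; open now [(0,0) g=4 f=8, (0,5) g=1 f=8, (1,1) g=4 f=6, (1,2) g=3 f=6, (1,3) g=2 f=6, (1,4) g=1 f=6]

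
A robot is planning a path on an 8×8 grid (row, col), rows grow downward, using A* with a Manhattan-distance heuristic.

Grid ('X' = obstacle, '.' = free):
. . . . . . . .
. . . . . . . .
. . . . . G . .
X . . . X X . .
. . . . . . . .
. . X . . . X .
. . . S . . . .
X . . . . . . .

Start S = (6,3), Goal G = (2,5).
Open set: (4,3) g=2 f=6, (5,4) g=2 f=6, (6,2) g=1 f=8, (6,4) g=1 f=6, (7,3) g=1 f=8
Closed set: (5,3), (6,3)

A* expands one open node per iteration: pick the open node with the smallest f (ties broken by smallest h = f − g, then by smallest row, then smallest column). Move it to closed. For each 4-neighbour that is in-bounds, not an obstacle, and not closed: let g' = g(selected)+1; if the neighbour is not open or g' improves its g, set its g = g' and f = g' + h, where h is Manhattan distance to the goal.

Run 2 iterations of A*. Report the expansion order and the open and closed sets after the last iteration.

step 1: expand (4,3) (f=6, h=4) → closed; open now [(3,3) g=3 f=6, (4,2) g=3 f=8, (4,4) g=3 f=6, (5,4) g=2 f=6, (6,2) g=1 f=8, (6,4) g=1 f=6, (7,3) g=1 f=8]
step 2: expand (3,3) (f=6, h=3) → closed; open now [(2,3) g=4 f=6, (3,2) g=4 f=8, (4,2) g=3 f=8, (4,4) g=3 f=6, (5,4) g=2 f=6, (6,2) g=1 f=8, (6,4) g=1 f=6, (7,3) g=1 f=8]

order=[(4,3) → (3,3)]; open=[(2,3) g=4 f=6, (3,2) g=4 f=8, (4,2) g=3 f=8, (4,4) g=3 f=6, (5,4) g=2 f=6, (6,2) g=1 f=8, (6,4) g=1 f=6, (7,3) g=1 f=8]; closed=[(3,3), (4,3), (5,3), (6,3)]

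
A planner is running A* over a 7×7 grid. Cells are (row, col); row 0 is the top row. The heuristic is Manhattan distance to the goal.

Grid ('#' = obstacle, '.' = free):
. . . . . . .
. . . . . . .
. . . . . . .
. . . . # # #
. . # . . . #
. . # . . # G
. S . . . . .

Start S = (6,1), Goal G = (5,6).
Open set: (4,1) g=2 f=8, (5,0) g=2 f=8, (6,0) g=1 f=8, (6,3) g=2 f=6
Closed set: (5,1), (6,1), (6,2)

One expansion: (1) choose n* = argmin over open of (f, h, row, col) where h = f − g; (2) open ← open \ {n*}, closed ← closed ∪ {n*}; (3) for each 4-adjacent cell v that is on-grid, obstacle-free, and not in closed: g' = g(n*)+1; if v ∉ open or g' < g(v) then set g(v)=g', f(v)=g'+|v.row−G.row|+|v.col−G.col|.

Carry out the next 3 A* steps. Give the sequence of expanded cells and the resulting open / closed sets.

step 1: expand (6,3) (f=6, h=4) → closed; open now [(4,1) g=2 f=8, (5,0) g=2 f=8, (5,3) g=3 f=6, (6,0) g=1 f=8, (6,4) g=3 f=6]
step 2: expand (5,3) (f=6, h=3) → closed; open now [(4,1) g=2 f=8, (4,3) g=4 f=8, (5,0) g=2 f=8, (5,4) g=4 f=6, (6,0) g=1 f=8, (6,4) g=3 f=6]
step 3: expand (5,4) (f=6, h=2) → closed; open now [(4,1) g=2 f=8, (4,3) g=4 f=8, (4,4) g=5 f=8, (5,0) g=2 f=8, (6,0) g=1 f=8, (6,4) g=3 f=6]

order=[(6,3) → (5,3) → (5,4)]; open=[(4,1) g=2 f=8, (4,3) g=4 f=8, (4,4) g=5 f=8, (5,0) g=2 f=8, (6,0) g=1 f=8, (6,4) g=3 f=6]; closed=[(5,1), (5,3), (5,4), (6,1), (6,2), (6,3)]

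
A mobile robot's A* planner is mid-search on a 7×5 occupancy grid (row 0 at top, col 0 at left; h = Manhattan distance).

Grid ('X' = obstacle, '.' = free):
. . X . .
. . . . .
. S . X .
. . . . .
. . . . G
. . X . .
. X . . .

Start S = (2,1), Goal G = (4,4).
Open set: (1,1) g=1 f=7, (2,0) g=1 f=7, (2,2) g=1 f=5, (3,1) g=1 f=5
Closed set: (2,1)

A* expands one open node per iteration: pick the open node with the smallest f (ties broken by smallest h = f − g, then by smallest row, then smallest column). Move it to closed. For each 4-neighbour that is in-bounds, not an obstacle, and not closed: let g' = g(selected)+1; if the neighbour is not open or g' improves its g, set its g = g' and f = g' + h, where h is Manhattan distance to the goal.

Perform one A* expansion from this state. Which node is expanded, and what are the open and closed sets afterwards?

step 1: expand (2,2) (f=5, h=4) → closed; open now [(1,1) g=1 f=7, (1,2) g=2 f=7, (2,0) g=1 f=7, (3,1) g=1 f=5, (3,2) g=2 f=5]

expanded=(2,2); open=[(1,1) g=1 f=7, (1,2) g=2 f=7, (2,0) g=1 f=7, (3,1) g=1 f=5, (3,2) g=2 f=5]; closed=[(2,1), (2,2)]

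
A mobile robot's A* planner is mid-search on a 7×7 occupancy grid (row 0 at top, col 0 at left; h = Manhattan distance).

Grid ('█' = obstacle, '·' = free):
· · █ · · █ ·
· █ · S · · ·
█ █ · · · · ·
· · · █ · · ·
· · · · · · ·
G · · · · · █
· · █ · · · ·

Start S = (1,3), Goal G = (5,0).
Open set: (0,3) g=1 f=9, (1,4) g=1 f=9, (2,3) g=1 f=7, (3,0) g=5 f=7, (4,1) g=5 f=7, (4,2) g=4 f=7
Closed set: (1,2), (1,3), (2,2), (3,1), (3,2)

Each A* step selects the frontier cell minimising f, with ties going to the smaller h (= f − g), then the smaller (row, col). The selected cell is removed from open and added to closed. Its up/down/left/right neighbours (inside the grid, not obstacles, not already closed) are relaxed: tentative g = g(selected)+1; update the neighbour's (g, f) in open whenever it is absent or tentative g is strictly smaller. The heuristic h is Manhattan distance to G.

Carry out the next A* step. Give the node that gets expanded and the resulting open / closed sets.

expanded=(3,0); open=[(0,3) g=1 f=9, (1,4) g=1 f=9, (2,3) g=1 f=7, (4,0) g=6 f=7, (4,1) g=5 f=7, (4,2) g=4 f=7]; closed=[(1,2), (1,3), (2,2), (3,0), (3,1), (3,2)]

step 1: expand (3,0) (f=7, h=2) → closed; open now [(0,3) g=1 f=9, (1,4) g=1 f=9, (2,3) g=1 f=7, (4,0) g=6 f=7, (4,1) g=5 f=7, (4,2) g=4 f=7]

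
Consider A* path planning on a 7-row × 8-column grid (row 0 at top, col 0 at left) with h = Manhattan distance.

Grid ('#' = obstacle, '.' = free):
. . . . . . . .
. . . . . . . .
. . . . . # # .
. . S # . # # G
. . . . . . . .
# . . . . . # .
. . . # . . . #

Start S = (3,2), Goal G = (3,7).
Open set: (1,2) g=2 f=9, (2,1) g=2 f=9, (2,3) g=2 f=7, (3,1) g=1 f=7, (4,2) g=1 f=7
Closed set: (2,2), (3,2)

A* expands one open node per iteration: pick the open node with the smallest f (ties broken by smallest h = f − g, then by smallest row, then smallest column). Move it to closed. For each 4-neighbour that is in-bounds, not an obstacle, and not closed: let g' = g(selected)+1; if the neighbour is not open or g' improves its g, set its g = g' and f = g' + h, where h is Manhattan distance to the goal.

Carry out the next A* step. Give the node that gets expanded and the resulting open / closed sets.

step 1: expand (2,3) (f=7, h=5) → closed; open now [(1,2) g=2 f=9, (1,3) g=3 f=9, (2,1) g=2 f=9, (2,4) g=3 f=7, (3,1) g=1 f=7, (4,2) g=1 f=7]

expanded=(2,3); open=[(1,2) g=2 f=9, (1,3) g=3 f=9, (2,1) g=2 f=9, (2,4) g=3 f=7, (3,1) g=1 f=7, (4,2) g=1 f=7]; closed=[(2,2), (2,3), (3,2)]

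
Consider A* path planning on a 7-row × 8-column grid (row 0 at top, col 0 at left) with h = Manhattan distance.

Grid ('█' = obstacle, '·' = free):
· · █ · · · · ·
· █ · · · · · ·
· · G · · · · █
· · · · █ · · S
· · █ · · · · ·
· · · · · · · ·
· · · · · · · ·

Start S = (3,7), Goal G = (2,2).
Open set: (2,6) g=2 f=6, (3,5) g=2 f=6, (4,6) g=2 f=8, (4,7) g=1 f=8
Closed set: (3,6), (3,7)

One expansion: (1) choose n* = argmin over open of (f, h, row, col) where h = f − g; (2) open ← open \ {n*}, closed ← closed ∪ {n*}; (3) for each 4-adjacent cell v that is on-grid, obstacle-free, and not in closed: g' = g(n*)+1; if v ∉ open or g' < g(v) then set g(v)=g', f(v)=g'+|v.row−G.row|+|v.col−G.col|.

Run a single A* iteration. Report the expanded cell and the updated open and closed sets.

expanded=(2,6); open=[(1,6) g=3 f=8, (2,5) g=3 f=6, (3,5) g=2 f=6, (4,6) g=2 f=8, (4,7) g=1 f=8]; closed=[(2,6), (3,6), (3,7)]

step 1: expand (2,6) (f=6, h=4) → closed; open now [(1,6) g=3 f=8, (2,5) g=3 f=6, (3,5) g=2 f=6, (4,6) g=2 f=8, (4,7) g=1 f=8]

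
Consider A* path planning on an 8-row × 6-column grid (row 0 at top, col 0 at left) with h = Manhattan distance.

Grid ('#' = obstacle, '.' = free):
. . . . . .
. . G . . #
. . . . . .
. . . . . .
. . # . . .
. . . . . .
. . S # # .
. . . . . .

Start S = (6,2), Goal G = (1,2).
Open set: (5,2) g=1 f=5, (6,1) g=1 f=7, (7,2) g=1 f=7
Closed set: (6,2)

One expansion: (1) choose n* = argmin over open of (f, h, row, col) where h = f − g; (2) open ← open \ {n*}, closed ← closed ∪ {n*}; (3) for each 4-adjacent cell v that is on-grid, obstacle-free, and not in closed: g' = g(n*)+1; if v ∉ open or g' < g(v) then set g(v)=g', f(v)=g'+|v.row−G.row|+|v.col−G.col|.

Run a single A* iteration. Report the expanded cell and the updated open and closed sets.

step 1: expand (5,2) (f=5, h=4) → closed; open now [(5,1) g=2 f=7, (5,3) g=2 f=7, (6,1) g=1 f=7, (7,2) g=1 f=7]

expanded=(5,2); open=[(5,1) g=2 f=7, (5,3) g=2 f=7, (6,1) g=1 f=7, (7,2) g=1 f=7]; closed=[(5,2), (6,2)]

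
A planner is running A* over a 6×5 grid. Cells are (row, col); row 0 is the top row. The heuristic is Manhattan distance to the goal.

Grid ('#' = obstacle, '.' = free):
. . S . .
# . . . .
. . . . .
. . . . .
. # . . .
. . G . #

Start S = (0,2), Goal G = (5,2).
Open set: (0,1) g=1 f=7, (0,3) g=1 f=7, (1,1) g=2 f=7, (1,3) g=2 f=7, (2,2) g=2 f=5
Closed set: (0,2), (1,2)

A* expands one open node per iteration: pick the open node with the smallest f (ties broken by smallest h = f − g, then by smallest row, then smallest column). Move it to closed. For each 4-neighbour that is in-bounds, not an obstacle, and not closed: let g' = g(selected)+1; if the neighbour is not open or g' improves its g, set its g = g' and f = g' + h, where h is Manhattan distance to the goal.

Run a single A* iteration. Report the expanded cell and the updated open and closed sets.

expanded=(2,2); open=[(0,1) g=1 f=7, (0,3) g=1 f=7, (1,1) g=2 f=7, (1,3) g=2 f=7, (2,1) g=3 f=7, (2,3) g=3 f=7, (3,2) g=3 f=5]; closed=[(0,2), (1,2), (2,2)]

step 1: expand (2,2) (f=5, h=3) → closed; open now [(0,1) g=1 f=7, (0,3) g=1 f=7, (1,1) g=2 f=7, (1,3) g=2 f=7, (2,1) g=3 f=7, (2,3) g=3 f=7, (3,2) g=3 f=5]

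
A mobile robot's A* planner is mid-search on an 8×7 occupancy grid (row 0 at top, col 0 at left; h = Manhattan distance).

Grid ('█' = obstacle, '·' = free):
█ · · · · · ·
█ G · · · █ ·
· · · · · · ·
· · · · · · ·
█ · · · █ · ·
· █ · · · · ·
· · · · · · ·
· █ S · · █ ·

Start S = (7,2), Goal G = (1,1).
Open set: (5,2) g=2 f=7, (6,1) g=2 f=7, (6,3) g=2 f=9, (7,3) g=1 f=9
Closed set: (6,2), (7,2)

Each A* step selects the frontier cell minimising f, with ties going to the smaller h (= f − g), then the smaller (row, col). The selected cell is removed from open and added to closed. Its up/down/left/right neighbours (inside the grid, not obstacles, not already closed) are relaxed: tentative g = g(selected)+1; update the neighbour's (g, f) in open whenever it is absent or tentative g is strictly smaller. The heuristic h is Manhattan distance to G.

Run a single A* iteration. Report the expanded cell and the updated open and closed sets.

step 1: expand (5,2) (f=7, h=5) → closed; open now [(4,2) g=3 f=7, (5,3) g=3 f=9, (6,1) g=2 f=7, (6,3) g=2 f=9, (7,3) g=1 f=9]

expanded=(5,2); open=[(4,2) g=3 f=7, (5,3) g=3 f=9, (6,1) g=2 f=7, (6,3) g=2 f=9, (7,3) g=1 f=9]; closed=[(5,2), (6,2), (7,2)]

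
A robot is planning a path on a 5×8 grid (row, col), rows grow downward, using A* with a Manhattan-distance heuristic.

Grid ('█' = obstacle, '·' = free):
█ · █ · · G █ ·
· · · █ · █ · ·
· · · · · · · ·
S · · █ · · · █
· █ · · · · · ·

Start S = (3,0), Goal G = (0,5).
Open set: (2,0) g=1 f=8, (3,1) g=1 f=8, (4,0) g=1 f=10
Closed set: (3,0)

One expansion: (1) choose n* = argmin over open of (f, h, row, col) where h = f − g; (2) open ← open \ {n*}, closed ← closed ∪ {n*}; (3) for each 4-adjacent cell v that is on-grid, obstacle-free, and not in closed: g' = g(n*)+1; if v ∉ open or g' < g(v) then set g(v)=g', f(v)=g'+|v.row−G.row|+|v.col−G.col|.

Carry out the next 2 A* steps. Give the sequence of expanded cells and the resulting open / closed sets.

step 1: expand (2,0) (f=8, h=7) → closed; open now [(1,0) g=2 f=8, (2,1) g=2 f=8, (3,1) g=1 f=8, (4,0) g=1 f=10]
step 2: expand (1,0) (f=8, h=6) → closed; open now [(1,1) g=3 f=8, (2,1) g=2 f=8, (3,1) g=1 f=8, (4,0) g=1 f=10]

order=[(2,0) → (1,0)]; open=[(1,1) g=3 f=8, (2,1) g=2 f=8, (3,1) g=1 f=8, (4,0) g=1 f=10]; closed=[(1,0), (2,0), (3,0)]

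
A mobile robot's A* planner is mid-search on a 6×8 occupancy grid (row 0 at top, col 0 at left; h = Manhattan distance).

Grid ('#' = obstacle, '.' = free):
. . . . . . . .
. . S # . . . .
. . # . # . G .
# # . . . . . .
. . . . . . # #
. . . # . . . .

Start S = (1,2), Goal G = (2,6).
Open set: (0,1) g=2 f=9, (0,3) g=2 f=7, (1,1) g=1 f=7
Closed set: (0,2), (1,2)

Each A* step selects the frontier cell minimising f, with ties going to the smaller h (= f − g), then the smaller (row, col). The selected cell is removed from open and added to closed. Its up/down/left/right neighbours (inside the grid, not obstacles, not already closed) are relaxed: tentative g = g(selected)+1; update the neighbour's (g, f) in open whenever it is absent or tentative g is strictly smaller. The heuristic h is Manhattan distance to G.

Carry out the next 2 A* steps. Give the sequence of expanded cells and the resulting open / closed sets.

step 1: expand (0,3) (f=7, h=5) → closed; open now [(0,1) g=2 f=9, (0,4) g=3 f=7, (1,1) g=1 f=7]
step 2: expand (0,4) (f=7, h=4) → closed; open now [(0,1) g=2 f=9, (0,5) g=4 f=7, (1,1) g=1 f=7, (1,4) g=4 f=7]

order=[(0,3) → (0,4)]; open=[(0,1) g=2 f=9, (0,5) g=4 f=7, (1,1) g=1 f=7, (1,4) g=4 f=7]; closed=[(0,2), (0,3), (0,4), (1,2)]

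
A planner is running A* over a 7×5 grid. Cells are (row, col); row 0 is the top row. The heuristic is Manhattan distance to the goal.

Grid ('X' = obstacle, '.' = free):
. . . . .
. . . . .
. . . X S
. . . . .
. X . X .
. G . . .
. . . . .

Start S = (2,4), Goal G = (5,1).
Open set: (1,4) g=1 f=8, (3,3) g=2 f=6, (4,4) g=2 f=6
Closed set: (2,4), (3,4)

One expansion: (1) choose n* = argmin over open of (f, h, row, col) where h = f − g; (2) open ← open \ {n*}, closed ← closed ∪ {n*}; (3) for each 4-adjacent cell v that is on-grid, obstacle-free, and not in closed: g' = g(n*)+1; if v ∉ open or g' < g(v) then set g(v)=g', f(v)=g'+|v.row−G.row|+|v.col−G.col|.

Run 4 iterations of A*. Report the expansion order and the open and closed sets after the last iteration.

step 1: expand (3,3) (f=6, h=4) → closed; open now [(1,4) g=1 f=8, (3,2) g=3 f=6, (4,4) g=2 f=6]
step 2: expand (3,2) (f=6, h=3) → closed; open now [(1,4) g=1 f=8, (2,2) g=4 f=8, (3,1) g=4 f=6, (4,2) g=4 f=6, (4,4) g=2 f=6]
step 3: expand (3,1) (f=6, h=2) → closed; open now [(1,4) g=1 f=8, (2,1) g=5 f=8, (2,2) g=4 f=8, (3,0) g=5 f=8, (4,2) g=4 f=6, (4,4) g=2 f=6]
step 4: expand (4,2) (f=6, h=2) → closed; open now [(1,4) g=1 f=8, (2,1) g=5 f=8, (2,2) g=4 f=8, (3,0) g=5 f=8, (4,4) g=2 f=6, (5,2) g=5 f=6]

order=[(3,3) → (3,2) → (3,1) → (4,2)]; open=[(1,4) g=1 f=8, (2,1) g=5 f=8, (2,2) g=4 f=8, (3,0) g=5 f=8, (4,4) g=2 f=6, (5,2) g=5 f=6]; closed=[(2,4), (3,1), (3,2), (3,3), (3,4), (4,2)]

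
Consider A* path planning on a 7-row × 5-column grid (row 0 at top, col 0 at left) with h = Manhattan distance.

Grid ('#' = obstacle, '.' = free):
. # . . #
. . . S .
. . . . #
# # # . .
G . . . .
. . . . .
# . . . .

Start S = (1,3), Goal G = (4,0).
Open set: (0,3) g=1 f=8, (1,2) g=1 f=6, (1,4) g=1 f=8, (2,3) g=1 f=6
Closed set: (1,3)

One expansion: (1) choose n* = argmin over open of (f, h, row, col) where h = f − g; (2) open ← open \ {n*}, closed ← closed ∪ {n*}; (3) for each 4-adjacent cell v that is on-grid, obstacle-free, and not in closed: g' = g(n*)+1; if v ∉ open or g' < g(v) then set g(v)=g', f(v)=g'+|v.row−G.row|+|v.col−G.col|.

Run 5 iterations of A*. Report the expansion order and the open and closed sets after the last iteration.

step 1: expand (1,2) (f=6, h=5) → closed; open now [(0,2) g=2 f=8, (0,3) g=1 f=8, (1,1) g=2 f=6, (1,4) g=1 f=8, (2,2) g=2 f=6, (2,3) g=1 f=6]
step 2: expand (1,1) (f=6, h=4) → closed; open now [(0,2) g=2 f=8, (0,3) g=1 f=8, (1,0) g=3 f=6, (1,4) g=1 f=8, (2,1) g=3 f=6, (2,2) g=2 f=6, (2,3) g=1 f=6]
step 3: expand (1,0) (f=6, h=3) → closed; open now [(0,0) g=4 f=8, (0,2) g=2 f=8, (0,3) g=1 f=8, (1,4) g=1 f=8, (2,0) g=4 f=6, (2,1) g=3 f=6, (2,2) g=2 f=6, (2,3) g=1 f=6]
step 4: expand (2,0) (f=6, h=2) → closed; open now [(0,0) g=4 f=8, (0,2) g=2 f=8, (0,3) g=1 f=8, (1,4) g=1 f=8, (2,1) g=3 f=6, (2,2) g=2 f=6, (2,3) g=1 f=6]
step 5: expand (2,1) (f=6, h=3) → closed; open now [(0,0) g=4 f=8, (0,2) g=2 f=8, (0,3) g=1 f=8, (1,4) g=1 f=8, (2,2) g=2 f=6, (2,3) g=1 f=6]

order=[(1,2) → (1,1) → (1,0) → (2,0) → (2,1)]; open=[(0,0) g=4 f=8, (0,2) g=2 f=8, (0,3) g=1 f=8, (1,4) g=1 f=8, (2,2) g=2 f=6, (2,3) g=1 f=6]; closed=[(1,0), (1,1), (1,2), (1,3), (2,0), (2,1)]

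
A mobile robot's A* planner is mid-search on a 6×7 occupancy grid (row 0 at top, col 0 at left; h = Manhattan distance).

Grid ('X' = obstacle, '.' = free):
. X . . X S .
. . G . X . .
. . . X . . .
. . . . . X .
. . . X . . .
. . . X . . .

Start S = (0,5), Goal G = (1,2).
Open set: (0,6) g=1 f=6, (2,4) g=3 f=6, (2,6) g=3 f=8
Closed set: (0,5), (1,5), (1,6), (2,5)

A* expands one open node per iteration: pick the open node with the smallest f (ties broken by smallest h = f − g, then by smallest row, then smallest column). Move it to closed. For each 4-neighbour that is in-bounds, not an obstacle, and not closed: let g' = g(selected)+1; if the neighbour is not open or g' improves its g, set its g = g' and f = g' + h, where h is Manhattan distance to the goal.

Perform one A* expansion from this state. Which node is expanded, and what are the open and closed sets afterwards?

expanded=(2,4); open=[(0,6) g=1 f=6, (2,6) g=3 f=8, (3,4) g=4 f=8]; closed=[(0,5), (1,5), (1,6), (2,4), (2,5)]

step 1: expand (2,4) (f=6, h=3) → closed; open now [(0,6) g=1 f=6, (2,6) g=3 f=8, (3,4) g=4 f=8]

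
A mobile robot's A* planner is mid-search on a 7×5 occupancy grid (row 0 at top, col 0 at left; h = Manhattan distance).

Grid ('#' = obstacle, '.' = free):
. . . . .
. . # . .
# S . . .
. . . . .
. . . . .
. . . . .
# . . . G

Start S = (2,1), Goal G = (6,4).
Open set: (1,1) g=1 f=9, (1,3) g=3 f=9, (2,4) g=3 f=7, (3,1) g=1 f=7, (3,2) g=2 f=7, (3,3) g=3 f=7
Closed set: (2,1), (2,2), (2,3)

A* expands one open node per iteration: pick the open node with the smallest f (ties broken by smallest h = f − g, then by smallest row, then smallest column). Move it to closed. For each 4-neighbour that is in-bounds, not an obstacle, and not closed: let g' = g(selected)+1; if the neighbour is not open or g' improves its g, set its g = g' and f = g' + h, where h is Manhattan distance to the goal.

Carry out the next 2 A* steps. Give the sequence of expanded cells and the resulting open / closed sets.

step 1: expand (2,4) (f=7, h=4) → closed; open now [(1,1) g=1 f=9, (1,3) g=3 f=9, (1,4) g=4 f=9, (3,1) g=1 f=7, (3,2) g=2 f=7, (3,3) g=3 f=7, (3,4) g=4 f=7]
step 2: expand (3,4) (f=7, h=3) → closed; open now [(1,1) g=1 f=9, (1,3) g=3 f=9, (1,4) g=4 f=9, (3,1) g=1 f=7, (3,2) g=2 f=7, (3,3) g=3 f=7, (4,4) g=5 f=7]

order=[(2,4) → (3,4)]; open=[(1,1) g=1 f=9, (1,3) g=3 f=9, (1,4) g=4 f=9, (3,1) g=1 f=7, (3,2) g=2 f=7, (3,3) g=3 f=7, (4,4) g=5 f=7]; closed=[(2,1), (2,2), (2,3), (2,4), (3,4)]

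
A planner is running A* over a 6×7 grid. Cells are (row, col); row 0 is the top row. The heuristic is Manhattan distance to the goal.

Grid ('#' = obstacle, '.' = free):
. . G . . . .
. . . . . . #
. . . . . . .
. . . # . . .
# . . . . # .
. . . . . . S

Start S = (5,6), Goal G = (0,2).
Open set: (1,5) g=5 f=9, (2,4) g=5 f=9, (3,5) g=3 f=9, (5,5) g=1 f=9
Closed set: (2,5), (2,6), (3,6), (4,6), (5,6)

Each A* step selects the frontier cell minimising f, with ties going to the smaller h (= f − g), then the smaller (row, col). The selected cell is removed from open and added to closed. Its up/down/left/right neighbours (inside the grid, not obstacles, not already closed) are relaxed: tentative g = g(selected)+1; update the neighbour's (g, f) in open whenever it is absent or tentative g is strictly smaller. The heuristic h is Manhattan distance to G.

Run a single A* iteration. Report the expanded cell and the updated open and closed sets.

step 1: expand (1,5) (f=9, h=4) → closed; open now [(0,5) g=6 f=9, (1,4) g=6 f=9, (2,4) g=5 f=9, (3,5) g=3 f=9, (5,5) g=1 f=9]

expanded=(1,5); open=[(0,5) g=6 f=9, (1,4) g=6 f=9, (2,4) g=5 f=9, (3,5) g=3 f=9, (5,5) g=1 f=9]; closed=[(1,5), (2,5), (2,6), (3,6), (4,6), (5,6)]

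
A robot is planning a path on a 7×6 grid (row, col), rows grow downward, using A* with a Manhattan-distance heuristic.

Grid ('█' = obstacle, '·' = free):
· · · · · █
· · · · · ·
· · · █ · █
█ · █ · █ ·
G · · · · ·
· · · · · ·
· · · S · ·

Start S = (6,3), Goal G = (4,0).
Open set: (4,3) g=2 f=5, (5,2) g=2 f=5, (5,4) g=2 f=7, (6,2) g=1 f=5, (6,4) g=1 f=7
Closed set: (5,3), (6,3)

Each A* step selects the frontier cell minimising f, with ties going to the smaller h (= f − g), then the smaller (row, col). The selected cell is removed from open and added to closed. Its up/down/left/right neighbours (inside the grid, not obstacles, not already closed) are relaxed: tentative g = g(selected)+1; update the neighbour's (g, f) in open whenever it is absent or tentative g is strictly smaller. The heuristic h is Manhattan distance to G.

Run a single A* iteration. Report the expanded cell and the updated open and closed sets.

expanded=(4,3); open=[(3,3) g=3 f=7, (4,2) g=3 f=5, (4,4) g=3 f=7, (5,2) g=2 f=5, (5,4) g=2 f=7, (6,2) g=1 f=5, (6,4) g=1 f=7]; closed=[(4,3), (5,3), (6,3)]

step 1: expand (4,3) (f=5, h=3) → closed; open now [(3,3) g=3 f=7, (4,2) g=3 f=5, (4,4) g=3 f=7, (5,2) g=2 f=5, (5,4) g=2 f=7, (6,2) g=1 f=5, (6,4) g=1 f=7]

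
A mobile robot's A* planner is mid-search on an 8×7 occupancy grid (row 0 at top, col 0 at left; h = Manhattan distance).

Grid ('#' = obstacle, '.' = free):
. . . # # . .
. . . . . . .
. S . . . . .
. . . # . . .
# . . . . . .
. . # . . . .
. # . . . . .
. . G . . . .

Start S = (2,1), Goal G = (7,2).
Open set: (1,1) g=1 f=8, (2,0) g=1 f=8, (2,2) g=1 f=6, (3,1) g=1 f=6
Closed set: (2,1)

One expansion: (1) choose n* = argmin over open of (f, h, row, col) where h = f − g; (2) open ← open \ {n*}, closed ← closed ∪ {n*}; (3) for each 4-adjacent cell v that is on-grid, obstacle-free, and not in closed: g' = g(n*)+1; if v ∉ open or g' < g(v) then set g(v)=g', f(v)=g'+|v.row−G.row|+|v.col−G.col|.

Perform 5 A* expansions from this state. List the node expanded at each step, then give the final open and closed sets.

order=[(2,2) → (3,2) → (4,2) → (3,1) → (4,1)]; open=[(1,1) g=1 f=8, (1,2) g=2 f=8, (2,0) g=1 f=8, (2,3) g=2 f=8, (3,0) g=2 f=8, (4,3) g=4 f=8, (5,1) g=3 f=6]; closed=[(2,1), (2,2), (3,1), (3,2), (4,1), (4,2)]

step 1: expand (2,2) (f=6, h=5) → closed; open now [(1,1) g=1 f=8, (1,2) g=2 f=8, (2,0) g=1 f=8, (2,3) g=2 f=8, (3,1) g=1 f=6, (3,2) g=2 f=6]
step 2: expand (3,2) (f=6, h=4) → closed; open now [(1,1) g=1 f=8, (1,2) g=2 f=8, (2,0) g=1 f=8, (2,3) g=2 f=8, (3,1) g=1 f=6, (4,2) g=3 f=6]
step 3: expand (4,2) (f=6, h=3) → closed; open now [(1,1) g=1 f=8, (1,2) g=2 f=8, (2,0) g=1 f=8, (2,3) g=2 f=8, (3,1) g=1 f=6, (4,1) g=4 f=8, (4,3) g=4 f=8]
step 4: expand (3,1) (f=6, h=5) → closed; open now [(1,1) g=1 f=8, (1,2) g=2 f=8, (2,0) g=1 f=8, (2,3) g=2 f=8, (3,0) g=2 f=8, (4,1) g=2 f=6, (4,3) g=4 f=8]
step 5: expand (4,1) (f=6, h=4) → closed; open now [(1,1) g=1 f=8, (1,2) g=2 f=8, (2,0) g=1 f=8, (2,3) g=2 f=8, (3,0) g=2 f=8, (4,3) g=4 f=8, (5,1) g=3 f=6]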